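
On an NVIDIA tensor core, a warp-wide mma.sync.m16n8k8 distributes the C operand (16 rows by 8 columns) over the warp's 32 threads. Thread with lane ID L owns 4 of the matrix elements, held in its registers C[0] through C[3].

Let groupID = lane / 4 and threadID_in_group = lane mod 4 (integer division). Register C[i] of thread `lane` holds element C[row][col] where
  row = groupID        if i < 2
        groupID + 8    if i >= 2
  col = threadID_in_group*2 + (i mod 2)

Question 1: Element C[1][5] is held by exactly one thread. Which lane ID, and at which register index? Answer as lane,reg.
6,1

r:1=>grp=1,rB=0  c:5=>tig=2,lo=1
L=1*4+2=6  i=0*2+1=1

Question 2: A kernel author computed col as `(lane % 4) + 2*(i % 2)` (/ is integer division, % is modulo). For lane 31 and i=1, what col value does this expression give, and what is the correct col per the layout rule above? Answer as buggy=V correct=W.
buggy=5 correct=7

`(lane % 4) + 2*(i % 2)`[31,1]->5
L=31->g=31>>2=7, t=31&3=3
[1]->row 7+0=7  col 3·2+1=7
col: 5 vs 7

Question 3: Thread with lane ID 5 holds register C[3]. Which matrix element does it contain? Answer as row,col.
9,3

5: G=1,T=1
[3] (1+8,1*2+1) = (9,3)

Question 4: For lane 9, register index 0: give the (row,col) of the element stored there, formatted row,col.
2,2

9: gid=2,tid=1
[0] (2+0,1*2+0) = (2,2)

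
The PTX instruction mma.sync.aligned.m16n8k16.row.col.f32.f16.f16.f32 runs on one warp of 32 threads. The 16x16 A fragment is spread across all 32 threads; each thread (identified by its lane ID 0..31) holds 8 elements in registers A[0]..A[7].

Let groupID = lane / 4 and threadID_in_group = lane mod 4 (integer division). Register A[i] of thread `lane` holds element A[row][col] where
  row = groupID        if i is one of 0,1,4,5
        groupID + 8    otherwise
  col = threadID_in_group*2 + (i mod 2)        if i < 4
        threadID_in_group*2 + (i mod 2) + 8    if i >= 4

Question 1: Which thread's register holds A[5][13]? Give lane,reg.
22,5

r=5->g=5,rb=0  c=13->cb=1,t=2,b0=1
L=5*4+2=22  i=1*4+0*2+1=5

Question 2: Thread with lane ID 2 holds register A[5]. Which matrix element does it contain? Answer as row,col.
0,13

2: grp=0,tig=2
[5] (0+0,2*2+1+8) = (0,13)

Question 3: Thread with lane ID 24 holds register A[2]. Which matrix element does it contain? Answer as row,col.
lane 24=>24/4=6, 24 mod 4=0
i=2  r:6+8=>14  c:2·0+0+0=>0

14,0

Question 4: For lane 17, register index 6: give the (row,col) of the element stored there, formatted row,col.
L=17⇒gr=17>>2=4, th=17&3=1
[6]⇒row 4+8=12  col 1·2+0+8=10

12,10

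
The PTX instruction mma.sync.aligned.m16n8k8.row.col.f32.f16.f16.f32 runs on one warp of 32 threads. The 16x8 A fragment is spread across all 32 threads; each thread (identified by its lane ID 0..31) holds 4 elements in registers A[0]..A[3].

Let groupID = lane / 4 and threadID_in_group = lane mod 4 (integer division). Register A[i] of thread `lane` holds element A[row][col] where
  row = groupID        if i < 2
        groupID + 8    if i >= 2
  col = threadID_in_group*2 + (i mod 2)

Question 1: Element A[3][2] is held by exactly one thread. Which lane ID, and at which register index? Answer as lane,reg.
13,0

r=3⇒gr=3,Rb=0  c=2⇒th=1,odd=0
L=3*4+1=13  i=0*2+0=0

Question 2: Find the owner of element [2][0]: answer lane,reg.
8,0

r=2⇒gr=2,Rb=0  c=0⇒th=0,odd=0
L=2*4+0=8  i=0*2+0=0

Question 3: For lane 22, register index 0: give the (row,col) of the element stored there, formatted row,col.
L=22=>grp=22>>2=5, tig=22&3=2
[0]=>row 5+0=5  col 2·2+0=4

5,4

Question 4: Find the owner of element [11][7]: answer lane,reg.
15,3

r:11=>grp=3,rB=1  c:7=>tig=3,lo=1
L=3*4+3=15  i=1*2+1=3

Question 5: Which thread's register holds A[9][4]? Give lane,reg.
6,2

r=9→G=1,rhi=1  c=4→T=2,p=0
L=1*4+2=6  i=1*2+0=2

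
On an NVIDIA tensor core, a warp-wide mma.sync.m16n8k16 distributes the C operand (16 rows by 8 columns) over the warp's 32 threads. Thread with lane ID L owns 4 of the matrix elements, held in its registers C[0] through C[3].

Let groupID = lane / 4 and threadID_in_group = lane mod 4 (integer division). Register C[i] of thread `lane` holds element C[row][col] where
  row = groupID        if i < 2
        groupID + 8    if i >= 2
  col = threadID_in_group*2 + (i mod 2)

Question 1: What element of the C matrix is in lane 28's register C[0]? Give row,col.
7,0

28: grp=7,tig=0
[0] (7+0,0*2+0) = (7,0)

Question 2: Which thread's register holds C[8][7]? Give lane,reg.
3,3

r=8->g=0,rb=1  c=7->t=3,b0=1
L=0*4+3=3  i=1*2+1=3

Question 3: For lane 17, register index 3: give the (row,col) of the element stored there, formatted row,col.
lane 17: grp=4 (17/4), tig=1 (17%4)
i=3: r=4+8=12, c=1*2+1=3

12,3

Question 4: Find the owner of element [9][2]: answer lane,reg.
5,2

r=9⇒gr=1,Rb=1  c=2⇒th=1,odd=0
L=1*4+1=5  i=1*2+0=2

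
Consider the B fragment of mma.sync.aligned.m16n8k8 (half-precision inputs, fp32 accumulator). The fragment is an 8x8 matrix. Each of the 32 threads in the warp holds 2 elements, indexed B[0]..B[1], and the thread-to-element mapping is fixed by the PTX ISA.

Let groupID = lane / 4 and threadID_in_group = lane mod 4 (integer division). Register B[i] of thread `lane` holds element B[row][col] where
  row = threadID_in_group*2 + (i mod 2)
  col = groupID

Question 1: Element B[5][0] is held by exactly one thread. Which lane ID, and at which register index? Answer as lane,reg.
2,1

c: 0->gid=0  r: 5->tid=2,i&1=1
L=0*4+2=2  i=1=1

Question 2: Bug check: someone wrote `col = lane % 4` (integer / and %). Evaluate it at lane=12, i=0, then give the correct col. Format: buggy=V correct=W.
buggy=0 correct=3

`lane % 4`[12,0]→0
12: G=3,T=0
[0] (0*2+0,3) = (0,3)
col: 0 vs 3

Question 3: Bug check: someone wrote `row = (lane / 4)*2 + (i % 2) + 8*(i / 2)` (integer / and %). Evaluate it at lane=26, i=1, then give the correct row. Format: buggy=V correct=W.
`(lane / 4)*2 + (i % 2) + 8*(i / 2)`[26,1]->13
26: g=6,t=2
[1] (2*2+1,6) = (5,6)
row: 13 vs 5

buggy=13 correct=5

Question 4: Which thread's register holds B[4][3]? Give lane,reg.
14,0

c:3=>grp=3  r:4=>tig=2,lo=0
L=3*4+2=14  i=0=0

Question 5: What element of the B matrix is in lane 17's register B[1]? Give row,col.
3,4

lane 17: grp=4 (17/4), tig=1 (17%4)
i=1: r=1*2+1=3, c=grp=4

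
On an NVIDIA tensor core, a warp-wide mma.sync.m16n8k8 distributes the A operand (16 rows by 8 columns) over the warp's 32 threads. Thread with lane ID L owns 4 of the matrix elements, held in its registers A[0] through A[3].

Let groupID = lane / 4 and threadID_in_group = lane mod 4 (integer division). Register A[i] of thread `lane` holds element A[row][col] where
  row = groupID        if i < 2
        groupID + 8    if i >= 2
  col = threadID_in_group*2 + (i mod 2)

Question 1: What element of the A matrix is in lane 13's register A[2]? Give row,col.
11,2

L=13=>grp=13>>2=3, tig=13&3=1
[2]=>row 3+8=11  col 1·2+0=2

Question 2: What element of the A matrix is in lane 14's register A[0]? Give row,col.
3,4

14: gid=3,tid=2
[0] (3+0,2*2+0) = (3,4)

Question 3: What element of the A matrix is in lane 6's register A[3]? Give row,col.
9,5

6: G=1,T=2
[3] (1+8,2*2+1) = (9,5)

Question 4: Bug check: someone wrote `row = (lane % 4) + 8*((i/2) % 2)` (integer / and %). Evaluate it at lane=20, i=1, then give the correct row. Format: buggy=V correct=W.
buggy=0 correct=5

`(lane % 4) + 8*((i/2) % 2)`[20,1]→0
lane 20→20/4=5, 20 mod 4=0
i=1  r:5+0→5  c:2·0+1→1
row: 0 vs 5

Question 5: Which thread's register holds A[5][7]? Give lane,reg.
r: 5->gid=5,r8=0  c: 7->tid=3,i&1=1
L=5*4+3=23  i=0*2+1=1

23,1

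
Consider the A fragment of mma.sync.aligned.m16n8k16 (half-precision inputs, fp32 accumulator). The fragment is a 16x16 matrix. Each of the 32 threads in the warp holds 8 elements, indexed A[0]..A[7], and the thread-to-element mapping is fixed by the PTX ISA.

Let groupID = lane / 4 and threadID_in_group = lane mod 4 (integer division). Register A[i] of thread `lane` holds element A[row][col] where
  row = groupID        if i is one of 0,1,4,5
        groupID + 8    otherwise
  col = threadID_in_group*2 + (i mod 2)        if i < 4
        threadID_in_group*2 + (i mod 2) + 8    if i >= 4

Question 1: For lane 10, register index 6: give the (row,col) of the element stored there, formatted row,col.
10,12

10: G=2,T=2
[6] (2+8,2*2+0+8) = (10,12)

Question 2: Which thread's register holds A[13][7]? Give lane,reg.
r=13->g=5,rb=1  c=7->cb=0,t=3,b0=1
L=5*4+3=23  i=0*4+1*2+1=3

23,3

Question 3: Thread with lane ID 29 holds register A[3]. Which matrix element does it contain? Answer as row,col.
lane 29: grp=7 (29/4), tig=1 (29%4)
i=3: r=7+8=15, c=1*2+1+0=3

15,3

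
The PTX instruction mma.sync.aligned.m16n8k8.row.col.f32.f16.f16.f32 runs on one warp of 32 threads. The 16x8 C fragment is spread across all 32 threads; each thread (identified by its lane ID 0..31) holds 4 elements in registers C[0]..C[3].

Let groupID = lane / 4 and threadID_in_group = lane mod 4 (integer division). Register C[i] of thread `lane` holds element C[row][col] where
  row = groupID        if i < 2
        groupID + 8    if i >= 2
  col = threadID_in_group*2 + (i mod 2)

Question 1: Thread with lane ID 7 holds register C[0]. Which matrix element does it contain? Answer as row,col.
lane 7: grp=1 (7/4), tig=3 (7%4)
i=0: r=1+0=1, c=3*2+0=6

1,6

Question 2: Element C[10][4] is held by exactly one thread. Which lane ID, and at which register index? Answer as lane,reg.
r=10->g=2,rb=1  c=4->t=2,b0=0
L=2*4+2=10  i=1*2+0=2

10,2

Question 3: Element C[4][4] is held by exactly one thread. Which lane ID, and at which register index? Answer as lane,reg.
18,0

r:4=>grp=4,rB=0  c:4=>tig=2,lo=0
L=4*4+2=18  i=0*2+0=0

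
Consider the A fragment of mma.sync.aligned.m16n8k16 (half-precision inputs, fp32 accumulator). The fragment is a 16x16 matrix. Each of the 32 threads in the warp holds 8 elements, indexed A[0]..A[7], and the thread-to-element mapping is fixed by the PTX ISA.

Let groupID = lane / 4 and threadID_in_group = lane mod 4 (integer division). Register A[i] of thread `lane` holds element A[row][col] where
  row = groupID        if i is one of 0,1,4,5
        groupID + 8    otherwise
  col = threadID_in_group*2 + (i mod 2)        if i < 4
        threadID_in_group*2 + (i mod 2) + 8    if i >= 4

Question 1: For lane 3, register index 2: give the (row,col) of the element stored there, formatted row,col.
lane 3=>3/4=0, 3 mod 4=3
i=2  r:0+8=>8  c:2·3+0+0=>6

8,6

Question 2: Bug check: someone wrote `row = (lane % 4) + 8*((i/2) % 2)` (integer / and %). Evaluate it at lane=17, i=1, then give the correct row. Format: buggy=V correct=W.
buggy=1 correct=4

`(lane % 4) + 8*((i/2) % 2)`[17,1]->1
lane 17: g=4 (17/4), t=1 (17%4)
i=1: r=4+0=4, c=1*2+1+0=3
row: 1 vs 4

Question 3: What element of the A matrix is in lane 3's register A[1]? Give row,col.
lane 3→3/4=0, 3 mod 4=3
i=1  r:0+0→0  c:2·3+1+0→7

0,7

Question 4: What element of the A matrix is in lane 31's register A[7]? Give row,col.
lane 31->31/4=7, 31 mod 4=3
i=7  r:7+8->15  c:2·3+1+8->15

15,15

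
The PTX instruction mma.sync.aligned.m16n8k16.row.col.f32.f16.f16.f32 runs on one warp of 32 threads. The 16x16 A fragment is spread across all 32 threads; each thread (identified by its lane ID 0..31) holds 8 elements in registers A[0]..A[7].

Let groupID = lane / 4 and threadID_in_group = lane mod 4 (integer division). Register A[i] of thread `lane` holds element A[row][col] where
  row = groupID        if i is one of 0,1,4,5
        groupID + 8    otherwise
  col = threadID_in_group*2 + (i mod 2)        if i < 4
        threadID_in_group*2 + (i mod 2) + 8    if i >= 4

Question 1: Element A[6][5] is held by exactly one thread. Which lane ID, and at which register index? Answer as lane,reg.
r=6⇒gr=6,Rb=0  c=5⇒Cb=0,th=2,odd=1
L=6*4+2=26  i=0*4+0*2+1=1

26,1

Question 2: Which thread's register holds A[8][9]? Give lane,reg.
r: 8->gid=0,r8=1  c: 9->c8=1,tid=0,i&1=1
L=0*4+0=0  i=1*4+1*2+1=7

0,7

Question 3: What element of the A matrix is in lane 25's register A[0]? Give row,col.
6,2

lane 25=>25/4=6, 25 mod 4=1
i=0  r:6+0=>6  c:2·1+0+0=>2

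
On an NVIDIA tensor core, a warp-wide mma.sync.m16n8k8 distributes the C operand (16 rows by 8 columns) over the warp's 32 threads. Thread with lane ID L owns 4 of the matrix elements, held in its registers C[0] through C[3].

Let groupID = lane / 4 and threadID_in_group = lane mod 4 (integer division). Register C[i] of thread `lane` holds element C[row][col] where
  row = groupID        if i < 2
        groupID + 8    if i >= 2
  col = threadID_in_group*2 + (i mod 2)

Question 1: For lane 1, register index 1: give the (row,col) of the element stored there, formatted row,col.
0,3

L=1=>grp=1>>2=0, tig=1&3=1
[1]=>row 0+0=0  col 1·2+1=3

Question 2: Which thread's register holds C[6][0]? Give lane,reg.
24,0

r=6→G=6,rhi=0  c=0→T=0,p=0
L=6*4+0=24  i=0*2+0=0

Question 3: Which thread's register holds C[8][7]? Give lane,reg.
3,3

r: 8->gid=0,r8=1  c: 7->tid=3,i&1=1
L=0*4+3=3  i=1*2+1=3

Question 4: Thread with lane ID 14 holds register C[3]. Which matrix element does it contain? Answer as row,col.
lane 14: G=3 (14/4), T=2 (14%4)
i=3: r=3+8=11, c=2*2+1=5

11,5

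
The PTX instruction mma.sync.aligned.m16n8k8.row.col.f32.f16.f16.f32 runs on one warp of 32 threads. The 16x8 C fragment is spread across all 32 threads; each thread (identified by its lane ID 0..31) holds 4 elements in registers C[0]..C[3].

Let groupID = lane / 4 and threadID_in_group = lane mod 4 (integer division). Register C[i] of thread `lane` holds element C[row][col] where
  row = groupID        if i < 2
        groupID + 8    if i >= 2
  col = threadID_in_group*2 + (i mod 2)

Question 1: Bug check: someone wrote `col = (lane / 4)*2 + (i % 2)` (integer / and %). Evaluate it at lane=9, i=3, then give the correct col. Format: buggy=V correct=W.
buggy=5 correct=3

`(lane / 4)*2 + (i % 2)`[9,3]->5
lane 9->9/4=2, 9 mod 4=1
i=3  r:2+8->10  c:2·1+1->3
col: 5 vs 3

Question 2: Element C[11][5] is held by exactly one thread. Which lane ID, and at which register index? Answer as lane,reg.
14,3

r=11->g=3,rb=1  c=5->t=2,b0=1
L=3*4+2=14  i=1*2+1=3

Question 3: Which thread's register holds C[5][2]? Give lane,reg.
r=5->g=5,rb=0  c=2->t=1,b0=0
L=5*4+1=21  i=0*2+0=0

21,0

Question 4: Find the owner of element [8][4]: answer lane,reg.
2,2

r:8=>grp=0,rB=1  c:4=>tig=2,lo=0
L=0*4+2=2  i=1*2+0=2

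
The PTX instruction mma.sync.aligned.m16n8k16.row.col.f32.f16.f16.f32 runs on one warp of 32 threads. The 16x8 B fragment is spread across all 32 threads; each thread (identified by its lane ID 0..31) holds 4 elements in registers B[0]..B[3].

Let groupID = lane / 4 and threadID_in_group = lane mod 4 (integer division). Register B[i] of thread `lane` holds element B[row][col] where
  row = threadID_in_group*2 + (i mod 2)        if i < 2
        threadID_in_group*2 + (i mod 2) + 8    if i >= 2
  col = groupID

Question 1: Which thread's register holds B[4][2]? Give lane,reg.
10,0

c=2->g=2  r=4->rb=0,t=2,b0=0
L=2*4+2=10  i=0*2+0=0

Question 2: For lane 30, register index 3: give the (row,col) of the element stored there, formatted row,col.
13,7

L=30=>grp=30>>2=7, tig=30&3=2
[3]=>row 2·2+1+8=13  col grp=7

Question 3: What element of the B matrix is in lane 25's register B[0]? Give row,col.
lane 25->25/4=6, 25 mod 4=1
i=0  r:2·1+0+0->2  c:6

2,6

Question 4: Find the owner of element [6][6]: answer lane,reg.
c:6=>grp=6  r:6=>rB=0,tig=3,lo=0
L=6*4+3=27  i=0*2+0=0

27,0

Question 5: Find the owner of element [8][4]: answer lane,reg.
16,2

c=4->g=4  r=8->rb=1,t=0,b0=0
L=4*4+0=16  i=1*2+0=2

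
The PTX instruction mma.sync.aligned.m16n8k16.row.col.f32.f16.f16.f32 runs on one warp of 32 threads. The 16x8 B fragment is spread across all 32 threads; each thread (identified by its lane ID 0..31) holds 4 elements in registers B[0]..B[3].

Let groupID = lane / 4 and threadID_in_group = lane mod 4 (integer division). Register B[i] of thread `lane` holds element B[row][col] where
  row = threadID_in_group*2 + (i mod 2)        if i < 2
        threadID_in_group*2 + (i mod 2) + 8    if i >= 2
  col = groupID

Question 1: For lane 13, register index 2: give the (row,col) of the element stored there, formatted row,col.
10,3

lane 13: g=3 (13/4), t=1 (13%4)
i=2: r=1*2+0+8=10, c=g=3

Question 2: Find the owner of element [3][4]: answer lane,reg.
c=4⇒gr=4  r=3⇒Rb=0,th=1,odd=1
L=4*4+1=17  i=0*2+1=1

17,1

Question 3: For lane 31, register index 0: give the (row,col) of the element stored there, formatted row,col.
6,7

L=31->g=31>>2=7, t=31&3=3
[0]->row 3·2+0+0=6  col g=7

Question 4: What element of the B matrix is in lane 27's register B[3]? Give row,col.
15,6

L=27→G=27>>2=6, T=27&3=3
[3]→row 3·2+1+8=15  col G=6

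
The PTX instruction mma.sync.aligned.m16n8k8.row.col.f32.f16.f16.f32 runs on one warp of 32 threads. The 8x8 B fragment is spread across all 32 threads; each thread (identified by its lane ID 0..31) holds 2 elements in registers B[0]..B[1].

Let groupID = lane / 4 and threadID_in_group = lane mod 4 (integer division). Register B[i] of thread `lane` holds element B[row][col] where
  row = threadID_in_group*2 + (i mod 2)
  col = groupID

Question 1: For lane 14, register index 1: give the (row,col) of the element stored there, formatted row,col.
lane 14->14/4=3, 14 mod 4=2
i=1  r:2·2+1->5  c:3

5,3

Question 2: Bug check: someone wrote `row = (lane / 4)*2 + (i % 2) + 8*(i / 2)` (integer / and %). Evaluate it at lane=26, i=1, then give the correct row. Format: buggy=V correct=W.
`(lane / 4)*2 + (i % 2) + 8*(i / 2)`[26,1]=>13
26: grp=6,tig=2
[1] (2*2+1,6) = (5,6)
row: 13 vs 5

buggy=13 correct=5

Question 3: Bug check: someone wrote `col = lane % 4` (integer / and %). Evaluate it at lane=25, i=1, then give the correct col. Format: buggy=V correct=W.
`lane % 4`[25,1]=>1
25: grp=6,tig=1
[1] (1*2+1,6) = (3,6)
col: 1 vs 6

buggy=1 correct=6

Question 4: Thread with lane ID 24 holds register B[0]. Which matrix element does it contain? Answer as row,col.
0,6

24: g=6,t=0
[0] (0*2+0,6) = (0,6)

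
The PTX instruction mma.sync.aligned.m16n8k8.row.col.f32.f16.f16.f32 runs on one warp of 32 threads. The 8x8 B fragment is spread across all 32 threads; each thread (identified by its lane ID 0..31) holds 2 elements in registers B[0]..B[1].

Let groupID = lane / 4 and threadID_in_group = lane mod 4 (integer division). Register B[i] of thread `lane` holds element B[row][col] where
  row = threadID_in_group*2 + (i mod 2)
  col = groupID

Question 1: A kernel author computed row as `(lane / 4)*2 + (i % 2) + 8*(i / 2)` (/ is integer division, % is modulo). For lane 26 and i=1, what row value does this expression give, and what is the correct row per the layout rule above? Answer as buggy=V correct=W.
`(lane / 4)*2 + (i % 2) + 8*(i / 2)`[26,1]->13
L=26->g=26>>2=6, t=26&3=2
[1]->row 2·2+1=5  col g=6
row: 13 vs 5

buggy=13 correct=5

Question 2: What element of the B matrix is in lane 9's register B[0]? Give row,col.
2,2

lane 9⇒9/4=2, 9 mod 4=1
i=0  r:2·1+0⇒2  c:2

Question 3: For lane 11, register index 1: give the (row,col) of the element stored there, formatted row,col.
7,2

L=11=>grp=11>>2=2, tig=11&3=3
[1]=>row 3·2+1=7  col grp=2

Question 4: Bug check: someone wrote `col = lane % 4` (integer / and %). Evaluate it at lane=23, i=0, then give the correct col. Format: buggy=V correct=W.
buggy=3 correct=5

`lane % 4`[23,0]=>3
lane 23: grp=5 (23/4), tig=3 (23%4)
i=0: r=3*2+0=6, c=grp=5
col: 3 vs 5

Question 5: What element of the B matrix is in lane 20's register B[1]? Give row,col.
lane 20: gid=5 (20/4), tid=0 (20%4)
i=1: r=0*2+1=1, c=gid=5

1,5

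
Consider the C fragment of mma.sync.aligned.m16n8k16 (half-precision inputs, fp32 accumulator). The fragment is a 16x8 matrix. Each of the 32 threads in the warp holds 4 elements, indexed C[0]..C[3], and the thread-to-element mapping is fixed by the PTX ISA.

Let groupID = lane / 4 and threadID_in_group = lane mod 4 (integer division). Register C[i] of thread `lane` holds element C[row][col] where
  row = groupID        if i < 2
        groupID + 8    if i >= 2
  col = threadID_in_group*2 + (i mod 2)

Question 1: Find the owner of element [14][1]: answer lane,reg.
r=14→G=6,rhi=1  c=1→T=0,p=1
L=6*4+0=24  i=1*2+1=3

24,3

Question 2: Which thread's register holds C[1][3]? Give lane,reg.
r: 1->gid=1,r8=0  c: 3->tid=1,i&1=1
L=1*4+1=5  i=0*2+1=1

5,1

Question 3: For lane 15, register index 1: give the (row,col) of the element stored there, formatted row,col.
3,7

lane 15→15/4=3, 15 mod 4=3
i=1  r:3+0→3  c:2·3+1→7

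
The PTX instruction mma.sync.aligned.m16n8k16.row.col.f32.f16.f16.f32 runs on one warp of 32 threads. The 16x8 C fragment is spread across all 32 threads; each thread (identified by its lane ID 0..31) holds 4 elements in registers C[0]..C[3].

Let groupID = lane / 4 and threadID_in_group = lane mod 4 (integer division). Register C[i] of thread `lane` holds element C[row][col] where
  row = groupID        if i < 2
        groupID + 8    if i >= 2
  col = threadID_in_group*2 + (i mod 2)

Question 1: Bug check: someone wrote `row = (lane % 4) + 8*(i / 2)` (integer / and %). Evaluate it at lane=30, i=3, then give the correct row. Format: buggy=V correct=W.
`(lane % 4) + 8*(i / 2)`[30,3]⇒10
lane 30⇒30/4=7, 30 mod 4=2
i=3  r:7+8⇒15  c:2·2+1⇒5
row: 10 vs 15

buggy=10 correct=15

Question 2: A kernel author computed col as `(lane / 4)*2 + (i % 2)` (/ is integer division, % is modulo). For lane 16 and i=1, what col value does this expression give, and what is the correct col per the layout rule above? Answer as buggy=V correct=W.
buggy=9 correct=1

`(lane / 4)*2 + (i % 2)`[16,1]→9
lane 16→16/4=4, 16 mod 4=0
i=1  r:4+0→4  c:2·0+1→1
col: 9 vs 1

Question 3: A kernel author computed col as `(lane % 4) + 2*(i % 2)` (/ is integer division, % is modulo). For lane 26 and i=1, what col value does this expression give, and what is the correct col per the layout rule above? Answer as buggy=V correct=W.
`(lane % 4) + 2*(i % 2)`[26,1]→4
lane 26→26/4=6, 26 mod 4=2
i=1  r:6+0→6  c:2·2+1→5
col: 4 vs 5

buggy=4 correct=5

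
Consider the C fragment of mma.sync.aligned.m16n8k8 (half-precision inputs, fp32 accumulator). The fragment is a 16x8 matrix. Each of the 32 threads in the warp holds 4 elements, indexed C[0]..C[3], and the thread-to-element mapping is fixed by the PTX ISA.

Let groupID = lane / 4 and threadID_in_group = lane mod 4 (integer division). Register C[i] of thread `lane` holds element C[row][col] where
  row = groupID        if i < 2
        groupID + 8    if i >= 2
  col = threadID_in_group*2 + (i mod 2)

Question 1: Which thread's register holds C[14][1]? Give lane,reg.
r:14=>grp=6,rB=1  c:1=>tig=0,lo=1
L=6*4+0=24  i=1*2+1=3

24,3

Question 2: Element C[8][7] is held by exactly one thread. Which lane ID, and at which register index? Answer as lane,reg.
r:8=>grp=0,rB=1  c:7=>tig=3,lo=1
L=0*4+3=3  i=1*2+1=3

3,3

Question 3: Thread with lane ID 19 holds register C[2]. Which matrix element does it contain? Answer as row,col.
12,6

lane 19->19/4=4, 19 mod 4=3
i=2  r:4+8->12  c:2·3+0->6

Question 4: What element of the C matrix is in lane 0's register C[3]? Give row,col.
8,1

0: grp=0,tig=0
[3] (0+8,0*2+1) = (8,1)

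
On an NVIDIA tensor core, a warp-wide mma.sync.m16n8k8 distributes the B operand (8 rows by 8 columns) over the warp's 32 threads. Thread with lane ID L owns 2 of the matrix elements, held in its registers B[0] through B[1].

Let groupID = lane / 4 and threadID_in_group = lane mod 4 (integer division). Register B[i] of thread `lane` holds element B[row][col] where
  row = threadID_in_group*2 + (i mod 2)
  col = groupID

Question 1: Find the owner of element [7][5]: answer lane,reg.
c=5→G=5  r=7→T=3,p=1
L=5*4+3=23  i=1=1

23,1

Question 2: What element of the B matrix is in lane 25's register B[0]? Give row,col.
2,6

L=25⇒gr=25>>2=6, th=25&3=1
[0]⇒row 1·2+0=2  col gr=6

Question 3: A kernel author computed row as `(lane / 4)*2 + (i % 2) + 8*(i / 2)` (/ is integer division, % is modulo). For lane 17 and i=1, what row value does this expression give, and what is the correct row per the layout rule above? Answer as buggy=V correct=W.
`(lane / 4)*2 + (i % 2) + 8*(i / 2)`[17,1]->9
lane 17->17/4=4, 17 mod 4=1
i=1  r:2·1+1->3  c:4
row: 9 vs 3

buggy=9 correct=3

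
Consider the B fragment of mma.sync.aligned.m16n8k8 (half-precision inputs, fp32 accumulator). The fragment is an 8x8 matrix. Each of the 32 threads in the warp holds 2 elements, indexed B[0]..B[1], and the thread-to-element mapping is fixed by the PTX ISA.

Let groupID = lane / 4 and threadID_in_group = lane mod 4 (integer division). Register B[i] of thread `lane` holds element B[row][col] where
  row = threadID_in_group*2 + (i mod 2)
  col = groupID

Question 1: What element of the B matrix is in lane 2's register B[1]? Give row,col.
5,0

lane 2⇒2/4=0, 2 mod 4=2
i=1  r:2·2+1⇒5  c:0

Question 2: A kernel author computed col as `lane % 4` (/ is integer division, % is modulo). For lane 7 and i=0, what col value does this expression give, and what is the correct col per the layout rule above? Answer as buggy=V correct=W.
buggy=3 correct=1

`lane % 4`[7,0]->3
lane 7->7/4=1, 7 mod 4=3
i=0  r:2·3+0->6  c:1
col: 3 vs 1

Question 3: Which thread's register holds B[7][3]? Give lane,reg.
c=3->g=3  r=7->t=3,b0=1
L=3*4+3=15  i=1=1

15,1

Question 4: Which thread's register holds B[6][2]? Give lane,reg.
11,0

c=2→G=2  r=6→T=3,p=0
L=2*4+3=11  i=0=0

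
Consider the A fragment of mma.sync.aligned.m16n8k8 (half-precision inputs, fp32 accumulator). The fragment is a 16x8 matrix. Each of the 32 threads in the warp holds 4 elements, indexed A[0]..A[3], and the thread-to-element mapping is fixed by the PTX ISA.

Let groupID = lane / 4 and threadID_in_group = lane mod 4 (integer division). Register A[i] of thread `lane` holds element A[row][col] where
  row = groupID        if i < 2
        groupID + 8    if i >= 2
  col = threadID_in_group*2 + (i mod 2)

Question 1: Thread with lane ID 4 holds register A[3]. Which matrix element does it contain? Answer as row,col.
lane 4→4/4=1, 4 mod 4=0
i=3  r:1+8→9  c:2·0+1→1

9,1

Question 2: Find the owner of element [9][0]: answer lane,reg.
4,2

r: 9->gid=1,r8=1  c: 0->tid=0,i&1=0
L=1*4+0=4  i=1*2+0=2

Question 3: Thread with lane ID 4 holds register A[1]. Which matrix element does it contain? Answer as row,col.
1,1

L=4⇒gr=4>>2=1, th=4&3=0
[1]⇒row 1+0=1  col 0·2+1=1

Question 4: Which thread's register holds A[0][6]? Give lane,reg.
3,0

r=0->g=0,rb=0  c=6->t=3,b0=0
L=0*4+3=3  i=0*2+0=0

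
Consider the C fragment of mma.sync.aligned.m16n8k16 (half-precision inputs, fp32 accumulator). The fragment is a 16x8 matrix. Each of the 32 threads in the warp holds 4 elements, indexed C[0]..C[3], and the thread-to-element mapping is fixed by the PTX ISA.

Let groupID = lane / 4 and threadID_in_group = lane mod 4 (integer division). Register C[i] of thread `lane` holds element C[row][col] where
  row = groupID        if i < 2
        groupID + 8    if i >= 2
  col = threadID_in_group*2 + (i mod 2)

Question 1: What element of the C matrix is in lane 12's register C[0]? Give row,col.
lane 12: gr=3 (12/4), th=0 (12%4)
i=0: r=3+0=3, c=0*2+0=0

3,0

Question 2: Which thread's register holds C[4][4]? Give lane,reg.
r=4⇒gr=4,Rb=0  c=4⇒th=2,odd=0
L=4*4+2=18  i=0*2+0=0

18,0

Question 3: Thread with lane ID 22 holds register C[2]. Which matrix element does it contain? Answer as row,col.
13,4

lane 22: g=5 (22/4), t=2 (22%4)
i=2: r=5+8=13, c=2*2+0=4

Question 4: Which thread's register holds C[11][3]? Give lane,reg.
r:11=>grp=3,rB=1  c:3=>tig=1,lo=1
L=3*4+1=13  i=1*2+1=3

13,3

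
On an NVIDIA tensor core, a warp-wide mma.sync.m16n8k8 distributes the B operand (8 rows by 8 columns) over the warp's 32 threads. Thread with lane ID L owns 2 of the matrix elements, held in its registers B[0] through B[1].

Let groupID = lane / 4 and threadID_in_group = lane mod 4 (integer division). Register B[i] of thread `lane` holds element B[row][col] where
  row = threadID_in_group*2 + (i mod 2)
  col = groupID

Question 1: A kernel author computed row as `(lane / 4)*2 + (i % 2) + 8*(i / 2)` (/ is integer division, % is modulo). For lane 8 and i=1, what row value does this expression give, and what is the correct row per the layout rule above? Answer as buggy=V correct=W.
`(lane / 4)*2 + (i % 2) + 8*(i / 2)`[8,1]⇒5
lane 8⇒8/4=2, 8 mod 4=0
i=1  r:2·0+1⇒1  c:2
row: 5 vs 1

buggy=5 correct=1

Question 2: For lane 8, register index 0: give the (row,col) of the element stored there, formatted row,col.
8: grp=2,tig=0
[0] (0*2+0,2) = (0,2)

0,2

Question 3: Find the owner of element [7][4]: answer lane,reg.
c=4⇒gr=4  r=7⇒th=3,odd=1
L=4*4+3=19  i=1=1

19,1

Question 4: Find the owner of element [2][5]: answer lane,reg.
c: 5->gid=5  r: 2->tid=1,i&1=0
L=5*4+1=21  i=0=0

21,0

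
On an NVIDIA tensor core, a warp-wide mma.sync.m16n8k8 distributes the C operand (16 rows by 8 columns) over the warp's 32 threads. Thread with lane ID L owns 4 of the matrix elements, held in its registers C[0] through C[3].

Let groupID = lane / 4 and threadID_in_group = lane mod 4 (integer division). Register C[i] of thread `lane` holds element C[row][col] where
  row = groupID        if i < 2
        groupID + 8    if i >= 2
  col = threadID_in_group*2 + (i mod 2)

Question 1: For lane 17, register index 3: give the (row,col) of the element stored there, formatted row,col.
L=17=>grp=17>>2=4, tig=17&3=1
[3]=>row 4+8=12  col 1·2+1=3

12,3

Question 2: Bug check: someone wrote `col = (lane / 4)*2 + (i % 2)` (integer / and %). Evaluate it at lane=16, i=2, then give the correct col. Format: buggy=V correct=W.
`(lane / 4)*2 + (i % 2)`[16,2]->8
lane 16: gid=4 (16/4), tid=0 (16%4)
i=2: r=4+8=12, c=0*2+0=0
col: 8 vs 0

buggy=8 correct=0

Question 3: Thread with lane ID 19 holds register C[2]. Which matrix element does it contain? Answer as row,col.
12,6

lane 19→19/4=4, 19 mod 4=3
i=2  r:4+8→12  c:2·3+0→6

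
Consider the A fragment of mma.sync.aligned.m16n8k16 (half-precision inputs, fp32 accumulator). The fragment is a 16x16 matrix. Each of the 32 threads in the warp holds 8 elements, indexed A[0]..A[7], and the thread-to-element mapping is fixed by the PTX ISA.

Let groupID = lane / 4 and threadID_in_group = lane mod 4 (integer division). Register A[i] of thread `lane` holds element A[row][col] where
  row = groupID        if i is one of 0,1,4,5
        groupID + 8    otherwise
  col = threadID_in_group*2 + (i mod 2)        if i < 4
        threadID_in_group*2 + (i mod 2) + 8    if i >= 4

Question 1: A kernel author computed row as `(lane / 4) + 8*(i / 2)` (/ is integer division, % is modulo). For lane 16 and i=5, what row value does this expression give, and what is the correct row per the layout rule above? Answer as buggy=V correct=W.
`(lane / 4) + 8*(i / 2)`[16,5]→20
lane 16→16/4=4, 16 mod 4=0
i=5  r:4+0→4  c:2·0+1+8→9
row: 20 vs 4

buggy=20 correct=4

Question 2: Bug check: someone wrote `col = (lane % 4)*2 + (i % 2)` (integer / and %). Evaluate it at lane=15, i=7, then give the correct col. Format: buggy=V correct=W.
buggy=7 correct=15

`(lane % 4)*2 + (i % 2)`[15,7]→7
lane 15→15/4=3, 15 mod 4=3
i=7  r:3+8→11  c:2·3+1+8→15
col: 7 vs 15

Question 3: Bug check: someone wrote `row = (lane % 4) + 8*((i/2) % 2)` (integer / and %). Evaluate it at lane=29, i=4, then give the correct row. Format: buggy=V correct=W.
buggy=1 correct=7

`(lane % 4) + 8*((i/2) % 2)`[29,4]->1
L=29->g=29>>2=7, t=29&3=1
[4]->row 7+0=7  col 1·2+0+8=10
row: 1 vs 7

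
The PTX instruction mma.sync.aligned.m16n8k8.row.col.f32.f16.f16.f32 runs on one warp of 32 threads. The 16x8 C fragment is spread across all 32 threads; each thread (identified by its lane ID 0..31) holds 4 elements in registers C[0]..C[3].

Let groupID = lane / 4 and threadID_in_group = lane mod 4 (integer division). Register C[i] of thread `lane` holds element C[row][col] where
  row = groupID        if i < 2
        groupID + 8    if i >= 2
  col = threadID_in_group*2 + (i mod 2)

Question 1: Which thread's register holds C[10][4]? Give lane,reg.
10,2

r=10→G=2,rhi=1  c=4→T=2,p=0
L=2*4+2=10  i=1*2+0=2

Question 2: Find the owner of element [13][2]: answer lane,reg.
21,2

r=13->g=5,rb=1  c=2->t=1,b0=0
L=5*4+1=21  i=1*2+0=2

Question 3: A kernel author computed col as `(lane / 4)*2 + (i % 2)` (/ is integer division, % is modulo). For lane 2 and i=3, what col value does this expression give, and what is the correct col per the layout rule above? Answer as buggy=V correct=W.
buggy=1 correct=5

`(lane / 4)*2 + (i % 2)`[2,3]→1
L=2→G=2>>2=0, T=2&3=2
[3]→row 0+8=8  col 2·2+1=5
col: 1 vs 5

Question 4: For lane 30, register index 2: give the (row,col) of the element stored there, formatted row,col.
15,4

L=30->gid=30>>2=7, tid=30&3=2
[2]->row 7+8=15  col 2·2+0=4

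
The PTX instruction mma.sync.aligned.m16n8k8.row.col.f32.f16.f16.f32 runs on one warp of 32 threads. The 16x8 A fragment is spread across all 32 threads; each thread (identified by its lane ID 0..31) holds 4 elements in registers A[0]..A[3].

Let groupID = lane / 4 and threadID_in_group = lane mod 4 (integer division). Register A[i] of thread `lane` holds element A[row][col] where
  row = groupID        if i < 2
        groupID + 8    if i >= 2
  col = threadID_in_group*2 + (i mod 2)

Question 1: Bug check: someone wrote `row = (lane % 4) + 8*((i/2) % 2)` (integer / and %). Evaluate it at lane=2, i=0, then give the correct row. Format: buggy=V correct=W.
buggy=2 correct=0

`(lane % 4) + 8*((i/2) % 2)`[2,0]->2
2: gid=0,tid=2
[0] (0+0,2*2+0) = (0,4)
row: 2 vs 0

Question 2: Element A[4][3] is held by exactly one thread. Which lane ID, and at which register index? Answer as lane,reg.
r=4→G=4,rhi=0  c=3→T=1,p=1
L=4*4+1=17  i=0*2+1=1

17,1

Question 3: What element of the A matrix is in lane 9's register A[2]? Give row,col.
9: G=2,T=1
[2] (2+8,1*2+0) = (10,2)

10,2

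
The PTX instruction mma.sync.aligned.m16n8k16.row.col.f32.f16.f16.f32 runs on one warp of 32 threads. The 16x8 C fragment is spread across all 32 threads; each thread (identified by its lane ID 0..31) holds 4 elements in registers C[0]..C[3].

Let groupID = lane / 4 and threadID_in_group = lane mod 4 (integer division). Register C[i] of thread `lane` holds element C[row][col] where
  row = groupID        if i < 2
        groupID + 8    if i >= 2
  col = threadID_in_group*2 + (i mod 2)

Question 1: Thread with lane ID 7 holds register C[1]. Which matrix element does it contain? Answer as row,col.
1,7

7: grp=1,tig=3
[1] (1+0,3*2+1) = (1,7)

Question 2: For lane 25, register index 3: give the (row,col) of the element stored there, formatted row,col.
14,3

25: G=6,T=1
[3] (6+8,1*2+1) = (14,3)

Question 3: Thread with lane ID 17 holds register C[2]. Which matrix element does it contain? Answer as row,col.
12,2

lane 17: gid=4 (17/4), tid=1 (17%4)
i=2: r=4+8=12, c=1*2+0=2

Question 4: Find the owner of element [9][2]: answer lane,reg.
5,2

r:9=>grp=1,rB=1  c:2=>tig=1,lo=0
L=1*4+1=5  i=1*2+0=2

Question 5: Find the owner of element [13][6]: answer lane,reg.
23,2

r=13→G=5,rhi=1  c=6→T=3,p=0
L=5*4+3=23  i=1*2+0=2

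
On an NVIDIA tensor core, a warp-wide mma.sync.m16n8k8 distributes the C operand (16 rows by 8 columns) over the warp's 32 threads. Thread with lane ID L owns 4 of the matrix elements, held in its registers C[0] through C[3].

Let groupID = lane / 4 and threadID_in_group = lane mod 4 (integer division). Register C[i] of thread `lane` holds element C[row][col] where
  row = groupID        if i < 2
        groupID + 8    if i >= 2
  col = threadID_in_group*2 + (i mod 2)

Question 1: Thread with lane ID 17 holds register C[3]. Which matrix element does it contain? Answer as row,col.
12,3

lane 17: G=4 (17/4), T=1 (17%4)
i=3: r=4+8=12, c=1*2+1=3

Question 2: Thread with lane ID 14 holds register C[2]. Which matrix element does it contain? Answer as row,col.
lane 14: g=3 (14/4), t=2 (14%4)
i=2: r=3+8=11, c=2*2+0=4

11,4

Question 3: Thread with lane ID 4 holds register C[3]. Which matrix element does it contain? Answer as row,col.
9,1

lane 4: grp=1 (4/4), tig=0 (4%4)
i=3: r=1+8=9, c=0*2+1=1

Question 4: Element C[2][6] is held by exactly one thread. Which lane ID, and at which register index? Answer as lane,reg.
11,0

r: 2->gid=2,r8=0  c: 6->tid=3,i&1=0
L=2*4+3=11  i=0*2+0=0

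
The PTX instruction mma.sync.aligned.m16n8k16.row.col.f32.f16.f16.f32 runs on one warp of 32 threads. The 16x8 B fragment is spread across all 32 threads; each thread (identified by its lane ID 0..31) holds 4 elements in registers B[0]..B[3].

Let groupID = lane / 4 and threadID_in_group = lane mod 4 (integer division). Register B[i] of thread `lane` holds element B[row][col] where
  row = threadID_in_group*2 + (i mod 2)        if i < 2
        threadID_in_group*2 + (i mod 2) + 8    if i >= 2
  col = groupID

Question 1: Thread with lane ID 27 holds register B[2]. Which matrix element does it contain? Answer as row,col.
L=27⇒gr=27>>2=6, th=27&3=3
[2]⇒row 3·2+0+8=14  col gr=6

14,6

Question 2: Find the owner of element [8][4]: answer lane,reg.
c:4=>grp=4  r:8=>rB=1,tig=0,lo=0
L=4*4+0=16  i=1*2+0=2

16,2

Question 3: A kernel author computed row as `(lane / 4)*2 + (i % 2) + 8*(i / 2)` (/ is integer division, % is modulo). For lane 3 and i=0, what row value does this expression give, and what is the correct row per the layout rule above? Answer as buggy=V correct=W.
buggy=0 correct=6

`(lane / 4)*2 + (i % 2) + 8*(i / 2)`[3,0]->0
3: g=0,t=3
[0] (3*2+0+0,0) = (6,0)
row: 0 vs 6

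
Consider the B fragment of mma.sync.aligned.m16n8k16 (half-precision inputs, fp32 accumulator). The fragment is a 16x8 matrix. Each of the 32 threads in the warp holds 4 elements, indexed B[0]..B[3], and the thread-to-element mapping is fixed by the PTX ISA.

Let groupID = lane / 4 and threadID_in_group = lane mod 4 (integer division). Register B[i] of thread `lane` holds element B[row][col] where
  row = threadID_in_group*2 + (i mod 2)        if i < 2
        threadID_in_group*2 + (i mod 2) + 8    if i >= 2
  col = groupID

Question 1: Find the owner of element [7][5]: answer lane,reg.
23,1

c=5→G=5  r=7→rhi=0,T=3,p=1
L=5*4+3=23  i=0*2+1=1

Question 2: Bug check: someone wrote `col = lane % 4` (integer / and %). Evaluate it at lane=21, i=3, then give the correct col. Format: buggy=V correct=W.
buggy=1 correct=5

`lane % 4`[21,3]->1
21: gid=5,tid=1
[3] (1*2+1+8,5) = (11,5)
col: 1 vs 5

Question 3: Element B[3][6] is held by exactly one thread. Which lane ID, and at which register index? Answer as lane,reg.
25,1

c: 6->gid=6  r: 3->r8=0,tid=1,i&1=1
L=6*4+1=25  i=0*2+1=1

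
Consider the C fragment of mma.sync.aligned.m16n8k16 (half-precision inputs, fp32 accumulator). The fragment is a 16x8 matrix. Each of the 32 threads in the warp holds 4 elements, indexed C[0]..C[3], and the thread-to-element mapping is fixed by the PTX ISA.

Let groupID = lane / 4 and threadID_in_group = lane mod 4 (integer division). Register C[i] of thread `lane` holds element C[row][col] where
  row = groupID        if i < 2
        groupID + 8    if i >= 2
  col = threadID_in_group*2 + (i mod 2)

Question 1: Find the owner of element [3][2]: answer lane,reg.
13,0

r=3→G=3,rhi=0  c=2→T=1,p=0
L=3*4+1=13  i=0*2+0=0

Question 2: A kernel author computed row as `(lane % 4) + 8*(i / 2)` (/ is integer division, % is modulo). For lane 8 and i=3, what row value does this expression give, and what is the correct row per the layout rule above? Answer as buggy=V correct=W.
`(lane % 4) + 8*(i / 2)`[8,3]⇒8
lane 8⇒8/4=2, 8 mod 4=0
i=3  r:2+8⇒10  c:2·0+1⇒1
row: 8 vs 10

buggy=8 correct=10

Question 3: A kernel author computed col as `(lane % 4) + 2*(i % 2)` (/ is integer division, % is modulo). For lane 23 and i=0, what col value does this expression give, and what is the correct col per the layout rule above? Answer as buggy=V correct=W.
`(lane % 4) + 2*(i % 2)`[23,0]->3
23: g=5,t=3
[0] (5+0,3*2+0) = (5,6)
col: 3 vs 6

buggy=3 correct=6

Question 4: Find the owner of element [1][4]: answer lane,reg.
6,0

r=1->g=1,rb=0  c=4->t=2,b0=0
L=1*4+2=6  i=0*2+0=0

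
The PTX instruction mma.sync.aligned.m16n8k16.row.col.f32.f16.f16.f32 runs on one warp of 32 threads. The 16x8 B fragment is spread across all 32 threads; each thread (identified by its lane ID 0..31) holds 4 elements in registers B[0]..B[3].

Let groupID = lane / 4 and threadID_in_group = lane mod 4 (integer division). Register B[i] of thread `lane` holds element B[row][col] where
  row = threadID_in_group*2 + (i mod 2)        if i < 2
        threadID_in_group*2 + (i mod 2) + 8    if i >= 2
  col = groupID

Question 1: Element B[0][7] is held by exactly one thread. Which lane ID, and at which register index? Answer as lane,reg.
c: 7->gid=7  r: 0->r8=0,tid=0,i&1=0
L=7*4+0=28  i=0*2+0=0

28,0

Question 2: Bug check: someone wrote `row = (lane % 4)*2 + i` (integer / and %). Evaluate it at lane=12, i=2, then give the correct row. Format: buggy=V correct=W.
`(lane % 4)*2 + i`[12,2]⇒2
L=12⇒gr=12>>2=3, th=12&3=0
[2]⇒row 0·2+0+8=8  col gr=3
row: 2 vs 8

buggy=2 correct=8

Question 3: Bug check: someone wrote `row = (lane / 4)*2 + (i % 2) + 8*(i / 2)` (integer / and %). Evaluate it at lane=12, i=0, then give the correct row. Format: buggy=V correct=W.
buggy=6 correct=0

`(lane / 4)*2 + (i % 2) + 8*(i / 2)`[12,0]->6
L=12->gid=12>>2=3, tid=12&3=0
[0]->row 0·2+0+0=0  col gid=3
row: 6 vs 0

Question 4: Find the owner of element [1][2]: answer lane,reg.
c:2=>grp=2  r:1=>rB=0,tig=0,lo=1
L=2*4+0=8  i=0*2+1=1

8,1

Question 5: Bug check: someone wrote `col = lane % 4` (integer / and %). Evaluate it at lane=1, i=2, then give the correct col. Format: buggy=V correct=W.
`lane % 4`[1,2]=>1
L=1=>grp=1>>2=0, tig=1&3=1
[2]=>row 1·2+0+8=10  col grp=0
col: 1 vs 0

buggy=1 correct=0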